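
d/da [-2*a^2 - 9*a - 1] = -4*a - 9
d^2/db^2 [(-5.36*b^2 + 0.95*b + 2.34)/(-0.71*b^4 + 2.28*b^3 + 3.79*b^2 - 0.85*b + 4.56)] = (16.211856*b^8 - 57.807348*b^7 + 85.5871760000001*b^6 + 60.52989*b^5 + 400.36569*b^4 - 1167.30507*b^3 - 702.652716*b^2 + 289.710612*b + 293.043324)/(0.357911*b^12 - 3.448044*b^11 + 5.340975*b^10 + 26.244615*b^9 - 43.662243*b^8 - 54.427746*b^7 - 6.32198199999998*b^6 - 221.248437*b^5 - 107.401665*b^4 - 53.473859*b^3 - 246.307032*b^2 + 53.02368*b - 94.818816)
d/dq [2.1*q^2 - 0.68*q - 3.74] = 4.2*q - 0.68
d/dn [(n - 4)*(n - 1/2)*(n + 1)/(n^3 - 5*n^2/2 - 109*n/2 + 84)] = 2*(2*n^4 - 208*n^3 + 861*n^2 - 1156*n - 202)/(4*n^6 - 20*n^5 - 411*n^4 + 1762*n^3 + 10201*n^2 - 36624*n + 28224)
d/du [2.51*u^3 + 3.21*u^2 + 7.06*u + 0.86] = 7.53*u^2 + 6.42*u + 7.06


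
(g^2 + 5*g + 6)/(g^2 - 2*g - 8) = (g + 3)/(g - 4)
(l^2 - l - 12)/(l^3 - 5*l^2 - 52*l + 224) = (l + 3)/(l^2 - l - 56)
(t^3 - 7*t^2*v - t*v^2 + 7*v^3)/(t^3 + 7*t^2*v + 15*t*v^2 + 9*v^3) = (t^2 - 8*t*v + 7*v^2)/(t^2 + 6*t*v + 9*v^2)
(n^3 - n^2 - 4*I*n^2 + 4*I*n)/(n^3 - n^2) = (n - 4*I)/n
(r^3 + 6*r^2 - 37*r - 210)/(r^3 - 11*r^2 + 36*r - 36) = (r^2 + 12*r + 35)/(r^2 - 5*r + 6)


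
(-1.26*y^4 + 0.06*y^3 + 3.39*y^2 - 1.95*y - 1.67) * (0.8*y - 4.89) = -1.008*y^5 + 6.2094*y^4 + 2.4186*y^3 - 18.1371*y^2 + 8.1995*y + 8.1663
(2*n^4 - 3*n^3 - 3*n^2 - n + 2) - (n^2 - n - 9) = 2*n^4 - 3*n^3 - 4*n^2 + 11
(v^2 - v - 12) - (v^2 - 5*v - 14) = 4*v + 2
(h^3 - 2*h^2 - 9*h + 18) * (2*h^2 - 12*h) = 2*h^5 - 16*h^4 + 6*h^3 + 144*h^2 - 216*h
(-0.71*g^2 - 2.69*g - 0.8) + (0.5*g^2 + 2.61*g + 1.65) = -0.21*g^2 - 0.0800000000000001*g + 0.85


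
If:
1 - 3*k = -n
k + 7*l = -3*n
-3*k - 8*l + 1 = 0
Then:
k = 17/59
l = 1/59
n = -8/59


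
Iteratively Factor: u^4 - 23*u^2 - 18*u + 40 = (u + 2)*(u^3 - 2*u^2 - 19*u + 20) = (u + 2)*(u + 4)*(u^2 - 6*u + 5) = (u - 1)*(u + 2)*(u + 4)*(u - 5)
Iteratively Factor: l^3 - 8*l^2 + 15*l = (l - 5)*(l^2 - 3*l) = l*(l - 5)*(l - 3)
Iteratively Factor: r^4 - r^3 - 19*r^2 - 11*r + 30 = (r - 5)*(r^3 + 4*r^2 + r - 6) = (r - 5)*(r + 3)*(r^2 + r - 2) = (r - 5)*(r - 1)*(r + 3)*(r + 2)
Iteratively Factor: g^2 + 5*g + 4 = (g + 1)*(g + 4)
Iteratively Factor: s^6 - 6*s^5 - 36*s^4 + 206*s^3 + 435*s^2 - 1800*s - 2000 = (s + 1)*(s^5 - 7*s^4 - 29*s^3 + 235*s^2 + 200*s - 2000) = (s - 5)*(s + 1)*(s^4 - 2*s^3 - 39*s^2 + 40*s + 400) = (s - 5)^2*(s + 1)*(s^3 + 3*s^2 - 24*s - 80) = (s - 5)^3*(s + 1)*(s^2 + 8*s + 16) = (s - 5)^3*(s + 1)*(s + 4)*(s + 4)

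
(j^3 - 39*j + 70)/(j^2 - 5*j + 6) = (j^2 + 2*j - 35)/(j - 3)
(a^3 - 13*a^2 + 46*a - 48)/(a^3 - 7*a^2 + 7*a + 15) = (a^2 - 10*a + 16)/(a^2 - 4*a - 5)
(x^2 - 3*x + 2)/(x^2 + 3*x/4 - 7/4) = 4*(x - 2)/(4*x + 7)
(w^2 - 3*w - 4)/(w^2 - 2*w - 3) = (w - 4)/(w - 3)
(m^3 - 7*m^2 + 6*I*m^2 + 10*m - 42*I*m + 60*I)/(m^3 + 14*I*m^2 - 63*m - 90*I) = (m^2 - 7*m + 10)/(m^2 + 8*I*m - 15)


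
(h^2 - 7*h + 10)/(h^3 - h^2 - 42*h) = (-h^2 + 7*h - 10)/(h*(-h^2 + h + 42))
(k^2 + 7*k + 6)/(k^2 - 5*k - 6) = (k + 6)/(k - 6)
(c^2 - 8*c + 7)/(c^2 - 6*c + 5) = (c - 7)/(c - 5)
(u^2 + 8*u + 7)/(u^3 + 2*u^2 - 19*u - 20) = (u + 7)/(u^2 + u - 20)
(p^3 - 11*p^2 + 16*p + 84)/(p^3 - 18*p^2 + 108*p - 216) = (p^2 - 5*p - 14)/(p^2 - 12*p + 36)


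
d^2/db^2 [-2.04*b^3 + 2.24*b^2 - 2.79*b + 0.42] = 4.48 - 12.24*b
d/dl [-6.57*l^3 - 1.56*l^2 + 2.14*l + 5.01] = -19.71*l^2 - 3.12*l + 2.14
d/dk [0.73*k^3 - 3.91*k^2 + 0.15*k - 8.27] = 2.19*k^2 - 7.82*k + 0.15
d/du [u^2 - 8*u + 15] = 2*u - 8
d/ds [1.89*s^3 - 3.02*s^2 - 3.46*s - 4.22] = 5.67*s^2 - 6.04*s - 3.46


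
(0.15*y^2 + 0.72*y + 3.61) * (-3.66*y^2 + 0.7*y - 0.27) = -0.549*y^4 - 2.5302*y^3 - 12.7491*y^2 + 2.3326*y - 0.9747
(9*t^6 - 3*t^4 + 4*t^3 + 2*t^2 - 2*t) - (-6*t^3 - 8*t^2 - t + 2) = 9*t^6 - 3*t^4 + 10*t^3 + 10*t^2 - t - 2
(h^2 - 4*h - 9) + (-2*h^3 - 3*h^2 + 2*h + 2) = -2*h^3 - 2*h^2 - 2*h - 7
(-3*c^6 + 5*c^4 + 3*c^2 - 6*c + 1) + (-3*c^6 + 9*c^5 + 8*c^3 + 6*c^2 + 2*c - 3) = -6*c^6 + 9*c^5 + 5*c^4 + 8*c^3 + 9*c^2 - 4*c - 2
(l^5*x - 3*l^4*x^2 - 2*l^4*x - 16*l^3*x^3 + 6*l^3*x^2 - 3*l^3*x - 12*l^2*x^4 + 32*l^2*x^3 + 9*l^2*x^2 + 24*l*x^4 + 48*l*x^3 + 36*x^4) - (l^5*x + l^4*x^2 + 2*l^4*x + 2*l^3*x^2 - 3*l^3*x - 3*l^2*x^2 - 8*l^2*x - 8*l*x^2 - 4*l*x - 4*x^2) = -4*l^4*x^2 - 4*l^4*x - 16*l^3*x^3 + 4*l^3*x^2 - 12*l^2*x^4 + 32*l^2*x^3 + 12*l^2*x^2 + 8*l^2*x + 24*l*x^4 + 48*l*x^3 + 8*l*x^2 + 4*l*x + 36*x^4 + 4*x^2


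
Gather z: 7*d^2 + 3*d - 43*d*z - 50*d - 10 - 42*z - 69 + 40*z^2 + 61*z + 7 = 7*d^2 - 47*d + 40*z^2 + z*(19 - 43*d) - 72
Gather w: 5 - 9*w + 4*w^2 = 4*w^2 - 9*w + 5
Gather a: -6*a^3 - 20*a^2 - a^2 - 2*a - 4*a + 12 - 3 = -6*a^3 - 21*a^2 - 6*a + 9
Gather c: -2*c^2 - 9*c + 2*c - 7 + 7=-2*c^2 - 7*c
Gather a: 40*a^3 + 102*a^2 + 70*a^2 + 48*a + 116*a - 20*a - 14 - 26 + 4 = 40*a^3 + 172*a^2 + 144*a - 36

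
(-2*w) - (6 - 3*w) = w - 6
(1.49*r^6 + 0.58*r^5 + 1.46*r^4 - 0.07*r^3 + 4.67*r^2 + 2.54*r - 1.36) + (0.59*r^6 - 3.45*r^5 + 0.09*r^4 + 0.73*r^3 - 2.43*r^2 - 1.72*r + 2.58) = 2.08*r^6 - 2.87*r^5 + 1.55*r^4 + 0.66*r^3 + 2.24*r^2 + 0.82*r + 1.22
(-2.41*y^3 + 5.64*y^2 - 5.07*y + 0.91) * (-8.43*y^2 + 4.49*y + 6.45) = 20.3163*y^5 - 58.3661*y^4 + 52.5192*y^3 + 5.9424*y^2 - 28.6156*y + 5.8695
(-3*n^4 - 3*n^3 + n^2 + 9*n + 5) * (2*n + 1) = -6*n^5 - 9*n^4 - n^3 + 19*n^2 + 19*n + 5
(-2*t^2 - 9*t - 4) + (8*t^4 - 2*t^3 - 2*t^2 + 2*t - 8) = 8*t^4 - 2*t^3 - 4*t^2 - 7*t - 12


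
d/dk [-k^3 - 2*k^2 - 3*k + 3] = -3*k^2 - 4*k - 3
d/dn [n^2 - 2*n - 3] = 2*n - 2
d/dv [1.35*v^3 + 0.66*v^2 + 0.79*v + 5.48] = 4.05*v^2 + 1.32*v + 0.79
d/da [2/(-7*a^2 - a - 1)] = 2*(14*a + 1)/(7*a^2 + a + 1)^2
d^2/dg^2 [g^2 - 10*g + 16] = 2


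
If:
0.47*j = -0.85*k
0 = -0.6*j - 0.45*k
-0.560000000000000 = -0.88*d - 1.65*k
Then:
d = 0.64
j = 0.00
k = 0.00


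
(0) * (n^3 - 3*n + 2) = 0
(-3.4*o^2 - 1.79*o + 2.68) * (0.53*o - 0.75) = -1.802*o^3 + 1.6013*o^2 + 2.7629*o - 2.01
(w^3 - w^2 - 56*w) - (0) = w^3 - w^2 - 56*w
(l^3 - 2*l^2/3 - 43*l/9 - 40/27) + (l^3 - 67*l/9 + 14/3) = 2*l^3 - 2*l^2/3 - 110*l/9 + 86/27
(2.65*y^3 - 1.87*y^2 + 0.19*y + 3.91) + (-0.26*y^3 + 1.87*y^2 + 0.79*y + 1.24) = 2.39*y^3 + 0.98*y + 5.15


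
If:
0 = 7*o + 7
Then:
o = -1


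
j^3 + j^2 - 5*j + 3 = (j - 1)^2*(j + 3)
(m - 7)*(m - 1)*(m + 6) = m^3 - 2*m^2 - 41*m + 42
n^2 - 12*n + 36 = (n - 6)^2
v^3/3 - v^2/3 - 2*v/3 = v*(v/3 + 1/3)*(v - 2)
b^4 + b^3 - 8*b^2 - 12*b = b*(b - 3)*(b + 2)^2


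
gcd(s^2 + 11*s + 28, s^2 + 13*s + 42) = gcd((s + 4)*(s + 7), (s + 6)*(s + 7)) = s + 7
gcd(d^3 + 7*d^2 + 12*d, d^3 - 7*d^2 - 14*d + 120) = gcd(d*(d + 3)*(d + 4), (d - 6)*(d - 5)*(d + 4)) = d + 4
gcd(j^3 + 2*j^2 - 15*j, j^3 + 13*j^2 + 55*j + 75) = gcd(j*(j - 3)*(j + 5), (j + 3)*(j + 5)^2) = j + 5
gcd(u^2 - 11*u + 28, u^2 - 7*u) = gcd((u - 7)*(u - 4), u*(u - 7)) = u - 7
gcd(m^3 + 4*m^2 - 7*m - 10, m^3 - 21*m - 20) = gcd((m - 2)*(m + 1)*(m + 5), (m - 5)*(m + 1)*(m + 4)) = m + 1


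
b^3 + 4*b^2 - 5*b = b*(b - 1)*(b + 5)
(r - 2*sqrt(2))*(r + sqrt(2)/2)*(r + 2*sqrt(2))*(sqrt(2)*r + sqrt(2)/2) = sqrt(2)*r^4 + sqrt(2)*r^3/2 + r^3 - 8*sqrt(2)*r^2 + r^2/2 - 8*r - 4*sqrt(2)*r - 4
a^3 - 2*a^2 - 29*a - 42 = (a - 7)*(a + 2)*(a + 3)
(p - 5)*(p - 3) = p^2 - 8*p + 15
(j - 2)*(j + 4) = j^2 + 2*j - 8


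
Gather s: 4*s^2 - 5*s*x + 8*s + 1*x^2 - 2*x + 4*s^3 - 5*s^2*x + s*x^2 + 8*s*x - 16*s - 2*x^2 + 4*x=4*s^3 + s^2*(4 - 5*x) + s*(x^2 + 3*x - 8) - x^2 + 2*x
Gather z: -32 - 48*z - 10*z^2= -10*z^2 - 48*z - 32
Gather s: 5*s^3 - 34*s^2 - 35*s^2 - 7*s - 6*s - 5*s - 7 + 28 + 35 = 5*s^3 - 69*s^2 - 18*s + 56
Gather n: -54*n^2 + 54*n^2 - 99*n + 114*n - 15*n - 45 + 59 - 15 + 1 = 0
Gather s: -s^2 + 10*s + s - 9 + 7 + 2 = -s^2 + 11*s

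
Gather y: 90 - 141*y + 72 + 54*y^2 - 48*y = 54*y^2 - 189*y + 162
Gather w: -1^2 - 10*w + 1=-10*w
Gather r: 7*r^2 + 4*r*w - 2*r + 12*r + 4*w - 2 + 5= 7*r^2 + r*(4*w + 10) + 4*w + 3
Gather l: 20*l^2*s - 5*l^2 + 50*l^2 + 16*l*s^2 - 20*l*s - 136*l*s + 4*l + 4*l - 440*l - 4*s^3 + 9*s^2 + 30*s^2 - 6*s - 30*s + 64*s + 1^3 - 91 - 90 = l^2*(20*s + 45) + l*(16*s^2 - 156*s - 432) - 4*s^3 + 39*s^2 + 28*s - 180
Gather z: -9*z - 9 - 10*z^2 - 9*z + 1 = -10*z^2 - 18*z - 8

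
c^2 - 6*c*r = c*(c - 6*r)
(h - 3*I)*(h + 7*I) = h^2 + 4*I*h + 21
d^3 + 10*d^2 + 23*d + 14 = (d + 1)*(d + 2)*(d + 7)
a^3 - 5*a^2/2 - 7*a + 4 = (a - 4)*(a - 1/2)*(a + 2)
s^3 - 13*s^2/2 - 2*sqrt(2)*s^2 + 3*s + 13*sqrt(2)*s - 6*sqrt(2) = (s - 6)*(s - 1/2)*(s - 2*sqrt(2))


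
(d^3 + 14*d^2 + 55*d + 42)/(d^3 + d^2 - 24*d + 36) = (d^2 + 8*d + 7)/(d^2 - 5*d + 6)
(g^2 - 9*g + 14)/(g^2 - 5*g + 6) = (g - 7)/(g - 3)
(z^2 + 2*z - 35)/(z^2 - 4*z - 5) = (z + 7)/(z + 1)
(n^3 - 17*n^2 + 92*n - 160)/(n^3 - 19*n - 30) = (n^2 - 12*n + 32)/(n^2 + 5*n + 6)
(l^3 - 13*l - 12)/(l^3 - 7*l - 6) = (l^2 - l - 12)/(l^2 - l - 6)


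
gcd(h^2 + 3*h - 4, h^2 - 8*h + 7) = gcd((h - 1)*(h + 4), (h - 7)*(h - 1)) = h - 1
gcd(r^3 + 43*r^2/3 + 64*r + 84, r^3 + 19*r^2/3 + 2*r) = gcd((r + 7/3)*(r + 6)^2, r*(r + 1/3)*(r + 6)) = r + 6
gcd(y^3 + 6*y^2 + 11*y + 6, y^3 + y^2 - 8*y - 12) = y + 2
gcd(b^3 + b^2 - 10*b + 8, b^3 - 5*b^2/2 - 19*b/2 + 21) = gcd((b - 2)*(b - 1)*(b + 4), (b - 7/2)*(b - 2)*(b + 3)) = b - 2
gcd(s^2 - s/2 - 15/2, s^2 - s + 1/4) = 1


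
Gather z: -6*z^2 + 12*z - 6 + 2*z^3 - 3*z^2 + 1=2*z^3 - 9*z^2 + 12*z - 5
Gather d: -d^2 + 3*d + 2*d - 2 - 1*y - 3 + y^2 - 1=-d^2 + 5*d + y^2 - y - 6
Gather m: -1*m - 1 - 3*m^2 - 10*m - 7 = -3*m^2 - 11*m - 8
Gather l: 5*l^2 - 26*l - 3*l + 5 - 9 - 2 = 5*l^2 - 29*l - 6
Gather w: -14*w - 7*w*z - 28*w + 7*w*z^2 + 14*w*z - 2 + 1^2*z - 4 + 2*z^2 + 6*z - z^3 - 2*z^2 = w*(7*z^2 + 7*z - 42) - z^3 + 7*z - 6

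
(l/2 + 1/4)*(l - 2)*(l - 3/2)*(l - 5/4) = l^4/2 - 17*l^3/8 + 5*l^2/2 - l/32 - 15/16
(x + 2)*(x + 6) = x^2 + 8*x + 12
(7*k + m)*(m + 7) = 7*k*m + 49*k + m^2 + 7*m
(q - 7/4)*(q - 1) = q^2 - 11*q/4 + 7/4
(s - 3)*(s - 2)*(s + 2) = s^3 - 3*s^2 - 4*s + 12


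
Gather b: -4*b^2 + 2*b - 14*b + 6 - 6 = -4*b^2 - 12*b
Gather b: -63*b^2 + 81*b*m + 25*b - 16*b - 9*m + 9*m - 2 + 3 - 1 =-63*b^2 + b*(81*m + 9)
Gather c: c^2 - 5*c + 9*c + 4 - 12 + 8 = c^2 + 4*c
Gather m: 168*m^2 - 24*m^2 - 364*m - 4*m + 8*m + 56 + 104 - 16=144*m^2 - 360*m + 144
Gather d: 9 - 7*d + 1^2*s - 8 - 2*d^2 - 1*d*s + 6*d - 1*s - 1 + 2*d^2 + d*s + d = 0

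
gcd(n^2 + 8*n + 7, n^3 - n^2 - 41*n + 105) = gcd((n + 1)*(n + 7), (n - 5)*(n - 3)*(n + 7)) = n + 7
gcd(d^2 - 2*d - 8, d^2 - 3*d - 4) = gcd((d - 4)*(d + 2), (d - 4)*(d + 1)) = d - 4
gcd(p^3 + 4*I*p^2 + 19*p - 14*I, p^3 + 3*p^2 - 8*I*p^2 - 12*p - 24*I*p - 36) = p - 2*I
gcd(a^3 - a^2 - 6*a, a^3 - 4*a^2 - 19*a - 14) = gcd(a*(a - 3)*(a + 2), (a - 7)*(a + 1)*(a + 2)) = a + 2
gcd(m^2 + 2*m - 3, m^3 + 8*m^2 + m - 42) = m + 3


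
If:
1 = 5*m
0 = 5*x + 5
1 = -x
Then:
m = 1/5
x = -1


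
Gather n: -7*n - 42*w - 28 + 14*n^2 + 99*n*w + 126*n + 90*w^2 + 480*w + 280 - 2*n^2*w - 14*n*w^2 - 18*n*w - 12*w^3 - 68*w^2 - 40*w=n^2*(14 - 2*w) + n*(-14*w^2 + 81*w + 119) - 12*w^3 + 22*w^2 + 398*w + 252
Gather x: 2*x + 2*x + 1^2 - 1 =4*x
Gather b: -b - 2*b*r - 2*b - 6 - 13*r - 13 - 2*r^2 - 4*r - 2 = b*(-2*r - 3) - 2*r^2 - 17*r - 21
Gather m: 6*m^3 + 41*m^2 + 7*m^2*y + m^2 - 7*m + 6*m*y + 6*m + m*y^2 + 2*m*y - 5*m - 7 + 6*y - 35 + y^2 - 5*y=6*m^3 + m^2*(7*y + 42) + m*(y^2 + 8*y - 6) + y^2 + y - 42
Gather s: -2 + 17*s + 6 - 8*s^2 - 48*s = -8*s^2 - 31*s + 4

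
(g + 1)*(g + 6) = g^2 + 7*g + 6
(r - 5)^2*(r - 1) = r^3 - 11*r^2 + 35*r - 25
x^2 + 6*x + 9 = (x + 3)^2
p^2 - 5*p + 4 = (p - 4)*(p - 1)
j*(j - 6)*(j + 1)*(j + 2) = j^4 - 3*j^3 - 16*j^2 - 12*j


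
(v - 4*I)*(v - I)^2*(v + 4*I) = v^4 - 2*I*v^3 + 15*v^2 - 32*I*v - 16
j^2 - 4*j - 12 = (j - 6)*(j + 2)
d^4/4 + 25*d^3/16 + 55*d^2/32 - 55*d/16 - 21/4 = (d/4 + 1)*(d - 3/2)*(d + 7/4)*(d + 2)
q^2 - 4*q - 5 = (q - 5)*(q + 1)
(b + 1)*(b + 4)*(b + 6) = b^3 + 11*b^2 + 34*b + 24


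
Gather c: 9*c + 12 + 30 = 9*c + 42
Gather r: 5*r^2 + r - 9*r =5*r^2 - 8*r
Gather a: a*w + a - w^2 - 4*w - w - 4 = a*(w + 1) - w^2 - 5*w - 4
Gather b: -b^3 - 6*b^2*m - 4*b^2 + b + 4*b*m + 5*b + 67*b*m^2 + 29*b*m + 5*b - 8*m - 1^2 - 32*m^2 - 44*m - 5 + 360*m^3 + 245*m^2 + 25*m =-b^3 + b^2*(-6*m - 4) + b*(67*m^2 + 33*m + 11) + 360*m^3 + 213*m^2 - 27*m - 6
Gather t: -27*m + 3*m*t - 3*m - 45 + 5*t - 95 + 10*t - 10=-30*m + t*(3*m + 15) - 150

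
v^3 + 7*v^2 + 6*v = v*(v + 1)*(v + 6)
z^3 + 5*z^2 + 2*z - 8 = (z - 1)*(z + 2)*(z + 4)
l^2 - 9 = (l - 3)*(l + 3)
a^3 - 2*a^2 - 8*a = a*(a - 4)*(a + 2)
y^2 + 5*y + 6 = (y + 2)*(y + 3)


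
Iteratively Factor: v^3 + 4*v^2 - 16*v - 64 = (v + 4)*(v^2 - 16) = (v + 4)^2*(v - 4)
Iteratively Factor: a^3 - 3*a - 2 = (a - 2)*(a^2 + 2*a + 1) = (a - 2)*(a + 1)*(a + 1)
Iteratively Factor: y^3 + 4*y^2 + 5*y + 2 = (y + 1)*(y^2 + 3*y + 2) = (y + 1)^2*(y + 2)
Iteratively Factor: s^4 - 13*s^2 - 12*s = (s + 3)*(s^3 - 3*s^2 - 4*s) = s*(s + 3)*(s^2 - 3*s - 4) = s*(s - 4)*(s + 3)*(s + 1)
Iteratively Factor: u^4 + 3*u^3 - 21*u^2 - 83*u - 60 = (u + 1)*(u^3 + 2*u^2 - 23*u - 60) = (u + 1)*(u + 4)*(u^2 - 2*u - 15) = (u + 1)*(u + 3)*(u + 4)*(u - 5)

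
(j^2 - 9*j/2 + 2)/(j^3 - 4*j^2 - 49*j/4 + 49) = 2*(2*j - 1)/(4*j^2 - 49)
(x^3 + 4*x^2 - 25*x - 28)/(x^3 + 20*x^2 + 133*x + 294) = (x^2 - 3*x - 4)/(x^2 + 13*x + 42)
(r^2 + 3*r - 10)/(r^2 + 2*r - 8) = (r + 5)/(r + 4)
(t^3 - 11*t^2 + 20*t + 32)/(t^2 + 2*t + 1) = (t^2 - 12*t + 32)/(t + 1)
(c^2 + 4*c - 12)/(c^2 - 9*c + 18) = (c^2 + 4*c - 12)/(c^2 - 9*c + 18)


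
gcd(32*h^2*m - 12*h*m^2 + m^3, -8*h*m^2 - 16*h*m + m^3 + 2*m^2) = 8*h*m - m^2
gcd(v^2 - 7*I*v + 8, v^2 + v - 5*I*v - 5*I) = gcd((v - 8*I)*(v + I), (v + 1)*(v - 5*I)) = 1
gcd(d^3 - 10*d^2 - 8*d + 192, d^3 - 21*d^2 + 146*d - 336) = d^2 - 14*d + 48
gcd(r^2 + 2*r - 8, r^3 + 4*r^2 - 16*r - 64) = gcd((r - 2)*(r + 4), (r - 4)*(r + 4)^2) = r + 4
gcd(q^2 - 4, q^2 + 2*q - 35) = 1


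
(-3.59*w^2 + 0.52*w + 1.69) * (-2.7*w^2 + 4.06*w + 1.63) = 9.693*w^4 - 15.9794*w^3 - 8.3035*w^2 + 7.709*w + 2.7547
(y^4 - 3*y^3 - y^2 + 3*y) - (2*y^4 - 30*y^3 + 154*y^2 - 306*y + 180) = -y^4 + 27*y^3 - 155*y^2 + 309*y - 180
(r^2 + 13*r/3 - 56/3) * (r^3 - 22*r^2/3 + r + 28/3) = r^5 - 3*r^4 - 445*r^3/9 + 1355*r^2/9 + 196*r/9 - 1568/9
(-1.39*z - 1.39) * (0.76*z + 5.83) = -1.0564*z^2 - 9.1601*z - 8.1037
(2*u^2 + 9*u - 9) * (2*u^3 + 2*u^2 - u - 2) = 4*u^5 + 22*u^4 - 2*u^3 - 31*u^2 - 9*u + 18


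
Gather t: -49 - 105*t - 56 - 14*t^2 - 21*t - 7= -14*t^2 - 126*t - 112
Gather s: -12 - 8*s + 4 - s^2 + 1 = -s^2 - 8*s - 7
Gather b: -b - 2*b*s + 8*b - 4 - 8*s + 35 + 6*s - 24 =b*(7 - 2*s) - 2*s + 7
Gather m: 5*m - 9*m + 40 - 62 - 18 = -4*m - 40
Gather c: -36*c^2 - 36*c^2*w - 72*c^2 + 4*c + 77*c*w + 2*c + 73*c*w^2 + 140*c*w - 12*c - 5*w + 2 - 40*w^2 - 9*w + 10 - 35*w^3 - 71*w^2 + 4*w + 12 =c^2*(-36*w - 108) + c*(73*w^2 + 217*w - 6) - 35*w^3 - 111*w^2 - 10*w + 24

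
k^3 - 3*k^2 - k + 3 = (k - 3)*(k - 1)*(k + 1)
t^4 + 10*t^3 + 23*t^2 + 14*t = t*(t + 1)*(t + 2)*(t + 7)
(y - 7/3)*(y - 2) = y^2 - 13*y/3 + 14/3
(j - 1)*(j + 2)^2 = j^3 + 3*j^2 - 4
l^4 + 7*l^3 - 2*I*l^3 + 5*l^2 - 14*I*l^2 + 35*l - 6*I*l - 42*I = (l + 7)*(l - 3*I)*(l - I)*(l + 2*I)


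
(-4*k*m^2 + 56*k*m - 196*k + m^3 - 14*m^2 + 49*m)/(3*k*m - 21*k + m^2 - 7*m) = (-4*k*m + 28*k + m^2 - 7*m)/(3*k + m)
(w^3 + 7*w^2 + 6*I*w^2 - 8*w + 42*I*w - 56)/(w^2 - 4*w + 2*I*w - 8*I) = (w^2 + w*(7 + 4*I) + 28*I)/(w - 4)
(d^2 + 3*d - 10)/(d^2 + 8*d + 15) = (d - 2)/(d + 3)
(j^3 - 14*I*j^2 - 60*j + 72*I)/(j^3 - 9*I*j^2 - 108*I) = (j - 2*I)/(j + 3*I)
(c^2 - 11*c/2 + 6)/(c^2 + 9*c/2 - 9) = (c - 4)/(c + 6)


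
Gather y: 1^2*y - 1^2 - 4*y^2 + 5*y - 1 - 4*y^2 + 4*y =-8*y^2 + 10*y - 2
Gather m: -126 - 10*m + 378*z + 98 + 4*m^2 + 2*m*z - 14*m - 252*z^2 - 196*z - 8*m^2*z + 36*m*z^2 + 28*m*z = m^2*(4 - 8*z) + m*(36*z^2 + 30*z - 24) - 252*z^2 + 182*z - 28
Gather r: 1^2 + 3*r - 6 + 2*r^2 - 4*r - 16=2*r^2 - r - 21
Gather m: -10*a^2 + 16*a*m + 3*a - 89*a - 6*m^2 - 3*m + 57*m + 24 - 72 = -10*a^2 - 86*a - 6*m^2 + m*(16*a + 54) - 48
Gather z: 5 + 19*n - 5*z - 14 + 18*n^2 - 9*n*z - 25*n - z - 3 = 18*n^2 - 6*n + z*(-9*n - 6) - 12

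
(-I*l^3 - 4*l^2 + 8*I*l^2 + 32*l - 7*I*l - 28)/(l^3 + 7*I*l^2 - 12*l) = (-I*l^3 + l^2*(-4 + 8*I) + l*(32 - 7*I) - 28)/(l*(l^2 + 7*I*l - 12))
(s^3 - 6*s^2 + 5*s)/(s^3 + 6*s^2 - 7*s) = (s - 5)/(s + 7)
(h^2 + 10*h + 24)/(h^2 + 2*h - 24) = (h + 4)/(h - 4)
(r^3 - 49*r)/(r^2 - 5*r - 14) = r*(r + 7)/(r + 2)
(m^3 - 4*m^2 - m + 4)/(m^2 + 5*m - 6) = (m^2 - 3*m - 4)/(m + 6)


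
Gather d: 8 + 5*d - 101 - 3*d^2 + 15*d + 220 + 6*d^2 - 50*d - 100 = 3*d^2 - 30*d + 27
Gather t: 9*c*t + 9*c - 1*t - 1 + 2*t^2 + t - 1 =9*c*t + 9*c + 2*t^2 - 2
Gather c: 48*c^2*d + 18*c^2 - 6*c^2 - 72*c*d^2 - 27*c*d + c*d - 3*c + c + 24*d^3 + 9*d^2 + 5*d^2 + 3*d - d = c^2*(48*d + 12) + c*(-72*d^2 - 26*d - 2) + 24*d^3 + 14*d^2 + 2*d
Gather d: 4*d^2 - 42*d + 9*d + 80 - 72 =4*d^2 - 33*d + 8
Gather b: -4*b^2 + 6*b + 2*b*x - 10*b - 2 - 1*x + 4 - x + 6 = -4*b^2 + b*(2*x - 4) - 2*x + 8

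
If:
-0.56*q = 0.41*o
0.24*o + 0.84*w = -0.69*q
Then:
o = 3.16767676767677*w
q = -2.31919191919192*w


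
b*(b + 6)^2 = b^3 + 12*b^2 + 36*b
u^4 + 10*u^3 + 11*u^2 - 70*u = u*(u - 2)*(u + 5)*(u + 7)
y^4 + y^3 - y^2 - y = y*(y - 1)*(y + 1)^2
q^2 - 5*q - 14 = (q - 7)*(q + 2)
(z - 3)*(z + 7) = z^2 + 4*z - 21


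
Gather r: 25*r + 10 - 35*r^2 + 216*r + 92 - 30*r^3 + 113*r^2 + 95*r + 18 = -30*r^3 + 78*r^2 + 336*r + 120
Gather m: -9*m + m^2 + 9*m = m^2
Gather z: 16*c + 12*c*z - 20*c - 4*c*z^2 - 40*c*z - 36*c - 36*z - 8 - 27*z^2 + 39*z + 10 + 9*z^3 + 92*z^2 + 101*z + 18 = -40*c + 9*z^3 + z^2*(65 - 4*c) + z*(104 - 28*c) + 20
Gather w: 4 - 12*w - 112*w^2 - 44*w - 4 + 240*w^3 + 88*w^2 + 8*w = 240*w^3 - 24*w^2 - 48*w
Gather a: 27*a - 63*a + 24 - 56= -36*a - 32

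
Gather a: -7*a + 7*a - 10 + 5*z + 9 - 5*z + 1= 0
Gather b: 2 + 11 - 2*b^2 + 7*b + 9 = -2*b^2 + 7*b + 22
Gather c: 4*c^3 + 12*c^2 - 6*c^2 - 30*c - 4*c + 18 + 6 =4*c^3 + 6*c^2 - 34*c + 24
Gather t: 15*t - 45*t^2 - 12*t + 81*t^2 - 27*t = 36*t^2 - 24*t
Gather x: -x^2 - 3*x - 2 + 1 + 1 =-x^2 - 3*x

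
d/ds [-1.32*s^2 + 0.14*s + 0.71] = 0.14 - 2.64*s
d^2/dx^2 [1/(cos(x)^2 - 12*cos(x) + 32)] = (-4*sin(x)^4 + 18*sin(x)^2 - 429*cos(x) + 9*cos(3*x) + 210)/((cos(x) - 8)^3*(cos(x) - 4)^3)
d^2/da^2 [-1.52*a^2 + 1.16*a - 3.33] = -3.04000000000000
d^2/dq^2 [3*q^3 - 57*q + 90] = 18*q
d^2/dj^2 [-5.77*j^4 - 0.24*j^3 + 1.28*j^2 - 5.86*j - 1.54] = -69.24*j^2 - 1.44*j + 2.56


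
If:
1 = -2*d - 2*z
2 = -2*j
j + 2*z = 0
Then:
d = -1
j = -1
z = 1/2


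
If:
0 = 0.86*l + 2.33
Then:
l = -2.71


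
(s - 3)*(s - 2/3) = s^2 - 11*s/3 + 2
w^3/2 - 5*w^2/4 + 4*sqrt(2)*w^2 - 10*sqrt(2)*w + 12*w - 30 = (w/2 + sqrt(2))*(w - 5/2)*(w + 6*sqrt(2))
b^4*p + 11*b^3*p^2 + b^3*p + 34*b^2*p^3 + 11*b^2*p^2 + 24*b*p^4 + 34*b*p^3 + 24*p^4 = (b + p)*(b + 4*p)*(b + 6*p)*(b*p + p)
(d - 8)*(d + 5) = d^2 - 3*d - 40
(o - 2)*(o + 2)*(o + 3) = o^3 + 3*o^2 - 4*o - 12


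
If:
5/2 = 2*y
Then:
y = 5/4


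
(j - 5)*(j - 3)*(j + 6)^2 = j^4 + 4*j^3 - 45*j^2 - 108*j + 540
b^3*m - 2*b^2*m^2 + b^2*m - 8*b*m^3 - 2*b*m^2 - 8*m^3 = (b - 4*m)*(b + 2*m)*(b*m + m)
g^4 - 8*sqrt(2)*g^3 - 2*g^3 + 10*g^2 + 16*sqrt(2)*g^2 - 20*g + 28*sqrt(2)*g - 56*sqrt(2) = (g - 2)*(g - 7*sqrt(2))*(g - 2*sqrt(2))*(g + sqrt(2))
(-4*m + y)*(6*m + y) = -24*m^2 + 2*m*y + y^2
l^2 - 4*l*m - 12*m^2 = (l - 6*m)*(l + 2*m)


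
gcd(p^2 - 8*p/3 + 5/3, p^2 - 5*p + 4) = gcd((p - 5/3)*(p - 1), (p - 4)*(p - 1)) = p - 1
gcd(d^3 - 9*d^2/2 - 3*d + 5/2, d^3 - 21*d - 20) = d^2 - 4*d - 5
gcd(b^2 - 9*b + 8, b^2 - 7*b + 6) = b - 1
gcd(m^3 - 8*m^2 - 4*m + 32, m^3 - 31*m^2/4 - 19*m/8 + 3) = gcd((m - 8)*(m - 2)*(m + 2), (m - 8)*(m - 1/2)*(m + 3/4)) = m - 8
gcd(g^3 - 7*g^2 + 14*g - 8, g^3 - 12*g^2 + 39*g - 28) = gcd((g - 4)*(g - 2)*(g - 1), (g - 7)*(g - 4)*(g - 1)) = g^2 - 5*g + 4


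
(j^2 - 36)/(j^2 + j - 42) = (j + 6)/(j + 7)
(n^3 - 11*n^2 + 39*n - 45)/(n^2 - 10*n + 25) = (n^2 - 6*n + 9)/(n - 5)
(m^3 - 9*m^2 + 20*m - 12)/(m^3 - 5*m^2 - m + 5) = (m^2 - 8*m + 12)/(m^2 - 4*m - 5)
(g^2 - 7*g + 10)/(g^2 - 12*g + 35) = (g - 2)/(g - 7)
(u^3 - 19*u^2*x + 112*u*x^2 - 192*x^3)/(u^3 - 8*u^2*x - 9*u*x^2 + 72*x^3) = (u - 8*x)/(u + 3*x)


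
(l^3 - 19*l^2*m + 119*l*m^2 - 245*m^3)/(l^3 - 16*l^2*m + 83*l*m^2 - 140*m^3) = (l - 7*m)/(l - 4*m)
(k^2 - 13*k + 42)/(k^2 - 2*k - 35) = (k - 6)/(k + 5)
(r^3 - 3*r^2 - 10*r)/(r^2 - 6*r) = (r^2 - 3*r - 10)/(r - 6)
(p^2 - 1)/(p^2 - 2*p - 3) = (p - 1)/(p - 3)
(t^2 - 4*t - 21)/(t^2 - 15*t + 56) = (t + 3)/(t - 8)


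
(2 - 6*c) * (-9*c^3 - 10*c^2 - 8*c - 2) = 54*c^4 + 42*c^3 + 28*c^2 - 4*c - 4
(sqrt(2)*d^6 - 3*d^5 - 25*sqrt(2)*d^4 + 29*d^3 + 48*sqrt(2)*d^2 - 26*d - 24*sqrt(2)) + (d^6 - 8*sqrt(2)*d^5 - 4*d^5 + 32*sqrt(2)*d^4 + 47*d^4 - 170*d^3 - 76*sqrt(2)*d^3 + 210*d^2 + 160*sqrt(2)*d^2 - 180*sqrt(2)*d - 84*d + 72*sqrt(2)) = d^6 + sqrt(2)*d^6 - 8*sqrt(2)*d^5 - 7*d^5 + 7*sqrt(2)*d^4 + 47*d^4 - 141*d^3 - 76*sqrt(2)*d^3 + 210*d^2 + 208*sqrt(2)*d^2 - 180*sqrt(2)*d - 110*d + 48*sqrt(2)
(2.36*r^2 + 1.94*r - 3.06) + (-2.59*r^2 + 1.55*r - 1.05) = -0.23*r^2 + 3.49*r - 4.11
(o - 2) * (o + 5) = o^2 + 3*o - 10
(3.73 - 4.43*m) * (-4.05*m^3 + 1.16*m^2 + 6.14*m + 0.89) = 17.9415*m^4 - 20.2453*m^3 - 22.8734*m^2 + 18.9595*m + 3.3197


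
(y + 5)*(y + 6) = y^2 + 11*y + 30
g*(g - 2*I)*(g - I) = g^3 - 3*I*g^2 - 2*g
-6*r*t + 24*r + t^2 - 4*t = (-6*r + t)*(t - 4)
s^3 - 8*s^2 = s^2*(s - 8)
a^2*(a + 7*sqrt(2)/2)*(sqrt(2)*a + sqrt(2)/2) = sqrt(2)*a^4 + sqrt(2)*a^3/2 + 7*a^3 + 7*a^2/2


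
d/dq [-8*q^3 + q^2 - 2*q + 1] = -24*q^2 + 2*q - 2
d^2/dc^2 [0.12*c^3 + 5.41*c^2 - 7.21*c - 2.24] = 0.72*c + 10.82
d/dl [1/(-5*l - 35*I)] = 1/(5*(l + 7*I)^2)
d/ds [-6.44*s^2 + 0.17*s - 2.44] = 0.17 - 12.88*s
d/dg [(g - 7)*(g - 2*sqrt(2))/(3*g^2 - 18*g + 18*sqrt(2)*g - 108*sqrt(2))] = (g^2 + 8*sqrt(2)*g^2 - 100*sqrt(2)*g - 24 + 336*sqrt(2))/(3*(g^4 - 12*g^3 + 12*sqrt(2)*g^3 - 144*sqrt(2)*g^2 + 108*g^2 - 864*g + 432*sqrt(2)*g + 2592))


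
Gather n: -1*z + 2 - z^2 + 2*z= -z^2 + z + 2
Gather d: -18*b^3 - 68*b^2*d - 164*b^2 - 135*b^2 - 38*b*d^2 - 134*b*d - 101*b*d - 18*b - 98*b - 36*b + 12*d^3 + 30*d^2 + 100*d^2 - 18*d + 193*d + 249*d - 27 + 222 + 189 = -18*b^3 - 299*b^2 - 152*b + 12*d^3 + d^2*(130 - 38*b) + d*(-68*b^2 - 235*b + 424) + 384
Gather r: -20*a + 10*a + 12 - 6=6 - 10*a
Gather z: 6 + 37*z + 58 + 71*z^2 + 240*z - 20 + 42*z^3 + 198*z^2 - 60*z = 42*z^3 + 269*z^2 + 217*z + 44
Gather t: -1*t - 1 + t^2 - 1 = t^2 - t - 2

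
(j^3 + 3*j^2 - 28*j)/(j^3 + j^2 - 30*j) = (j^2 + 3*j - 28)/(j^2 + j - 30)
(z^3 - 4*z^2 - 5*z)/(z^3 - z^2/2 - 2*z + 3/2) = 2*z*(z^2 - 4*z - 5)/(2*z^3 - z^2 - 4*z + 3)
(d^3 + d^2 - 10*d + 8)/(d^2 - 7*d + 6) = (d^2 + 2*d - 8)/(d - 6)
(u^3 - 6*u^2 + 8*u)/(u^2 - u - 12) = u*(u - 2)/(u + 3)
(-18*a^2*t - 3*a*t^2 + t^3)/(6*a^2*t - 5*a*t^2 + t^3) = (-18*a^2 - 3*a*t + t^2)/(6*a^2 - 5*a*t + t^2)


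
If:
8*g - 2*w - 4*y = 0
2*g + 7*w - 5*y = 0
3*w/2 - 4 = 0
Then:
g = 19/6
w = 8/3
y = 5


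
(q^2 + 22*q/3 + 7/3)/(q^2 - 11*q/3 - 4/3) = (q + 7)/(q - 4)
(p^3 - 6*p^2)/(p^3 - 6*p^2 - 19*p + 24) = p^2*(p - 6)/(p^3 - 6*p^2 - 19*p + 24)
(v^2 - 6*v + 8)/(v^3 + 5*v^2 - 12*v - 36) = (v^2 - 6*v + 8)/(v^3 + 5*v^2 - 12*v - 36)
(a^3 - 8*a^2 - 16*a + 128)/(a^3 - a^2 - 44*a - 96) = (a - 4)/(a + 3)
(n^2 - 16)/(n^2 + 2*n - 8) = (n - 4)/(n - 2)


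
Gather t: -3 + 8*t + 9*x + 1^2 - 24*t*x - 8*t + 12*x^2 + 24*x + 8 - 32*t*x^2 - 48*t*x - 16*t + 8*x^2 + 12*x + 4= t*(-32*x^2 - 72*x - 16) + 20*x^2 + 45*x + 10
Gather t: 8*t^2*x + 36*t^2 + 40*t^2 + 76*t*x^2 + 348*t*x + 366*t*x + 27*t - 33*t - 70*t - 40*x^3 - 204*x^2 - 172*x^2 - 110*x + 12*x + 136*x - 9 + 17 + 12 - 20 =t^2*(8*x + 76) + t*(76*x^2 + 714*x - 76) - 40*x^3 - 376*x^2 + 38*x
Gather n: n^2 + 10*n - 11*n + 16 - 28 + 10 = n^2 - n - 2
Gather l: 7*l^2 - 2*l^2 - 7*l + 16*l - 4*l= 5*l^2 + 5*l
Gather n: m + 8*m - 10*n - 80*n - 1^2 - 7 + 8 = 9*m - 90*n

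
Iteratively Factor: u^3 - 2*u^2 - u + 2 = (u - 1)*(u^2 - u - 2) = (u - 1)*(u + 1)*(u - 2)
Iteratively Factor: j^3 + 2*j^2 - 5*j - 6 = (j - 2)*(j^2 + 4*j + 3) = (j - 2)*(j + 1)*(j + 3)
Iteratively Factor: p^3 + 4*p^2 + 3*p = (p + 3)*(p^2 + p) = p*(p + 3)*(p + 1)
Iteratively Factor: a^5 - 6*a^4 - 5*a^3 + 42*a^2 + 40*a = (a + 1)*(a^4 - 7*a^3 + 2*a^2 + 40*a) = (a + 1)*(a + 2)*(a^3 - 9*a^2 + 20*a) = a*(a + 1)*(a + 2)*(a^2 - 9*a + 20) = a*(a - 5)*(a + 1)*(a + 2)*(a - 4)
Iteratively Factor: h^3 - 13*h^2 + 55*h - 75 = (h - 5)*(h^2 - 8*h + 15) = (h - 5)*(h - 3)*(h - 5)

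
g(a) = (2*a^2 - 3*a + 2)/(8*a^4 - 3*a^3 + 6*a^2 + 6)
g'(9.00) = 0.00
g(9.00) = 0.00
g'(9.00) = 0.00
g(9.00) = 0.00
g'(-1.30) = 0.27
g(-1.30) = 0.20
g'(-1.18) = 0.32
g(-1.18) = 0.24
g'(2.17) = -0.02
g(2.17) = 0.03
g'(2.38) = -0.01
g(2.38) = 0.02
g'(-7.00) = 0.00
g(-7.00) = 0.01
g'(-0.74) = 0.39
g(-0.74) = 0.41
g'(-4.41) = 0.01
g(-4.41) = 0.02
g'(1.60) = -0.02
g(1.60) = 0.04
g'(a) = (4*a - 3)/(8*a^4 - 3*a^3 + 6*a^2 + 6) + (2*a^2 - 3*a + 2)*(-32*a^3 + 9*a^2 - 12*a)/(8*a^4 - 3*a^3 + 6*a^2 + 6)^2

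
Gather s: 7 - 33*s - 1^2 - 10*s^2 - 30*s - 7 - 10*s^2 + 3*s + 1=-20*s^2 - 60*s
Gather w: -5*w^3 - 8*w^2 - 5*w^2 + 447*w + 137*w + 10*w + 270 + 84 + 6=-5*w^3 - 13*w^2 + 594*w + 360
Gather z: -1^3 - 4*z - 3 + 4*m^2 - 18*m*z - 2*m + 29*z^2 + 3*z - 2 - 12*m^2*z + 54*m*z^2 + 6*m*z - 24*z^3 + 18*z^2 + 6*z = 4*m^2 - 2*m - 24*z^3 + z^2*(54*m + 47) + z*(-12*m^2 - 12*m + 5) - 6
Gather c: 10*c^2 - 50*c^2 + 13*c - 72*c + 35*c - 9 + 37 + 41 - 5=-40*c^2 - 24*c + 64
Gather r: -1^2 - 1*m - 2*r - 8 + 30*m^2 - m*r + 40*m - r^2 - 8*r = 30*m^2 + 39*m - r^2 + r*(-m - 10) - 9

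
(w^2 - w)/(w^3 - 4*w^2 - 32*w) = (1 - w)/(-w^2 + 4*w + 32)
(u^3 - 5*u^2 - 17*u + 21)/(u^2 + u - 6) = (u^2 - 8*u + 7)/(u - 2)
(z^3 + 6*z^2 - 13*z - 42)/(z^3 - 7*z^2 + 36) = (z + 7)/(z - 6)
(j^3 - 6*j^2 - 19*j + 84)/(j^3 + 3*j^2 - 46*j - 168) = (j - 3)/(j + 6)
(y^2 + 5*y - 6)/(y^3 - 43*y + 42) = (y + 6)/(y^2 + y - 42)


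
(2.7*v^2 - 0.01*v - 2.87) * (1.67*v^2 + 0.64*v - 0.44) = 4.509*v^4 + 1.7113*v^3 - 5.9873*v^2 - 1.8324*v + 1.2628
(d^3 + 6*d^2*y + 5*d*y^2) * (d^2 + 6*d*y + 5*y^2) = d^5 + 12*d^4*y + 46*d^3*y^2 + 60*d^2*y^3 + 25*d*y^4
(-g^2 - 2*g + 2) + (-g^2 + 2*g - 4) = -2*g^2 - 2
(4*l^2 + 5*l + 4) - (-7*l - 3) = 4*l^2 + 12*l + 7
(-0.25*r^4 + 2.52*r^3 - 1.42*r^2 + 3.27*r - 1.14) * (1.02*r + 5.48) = -0.255*r^5 + 1.2004*r^4 + 12.3612*r^3 - 4.4462*r^2 + 16.7568*r - 6.2472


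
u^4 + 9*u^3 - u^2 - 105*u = u*(u - 3)*(u + 5)*(u + 7)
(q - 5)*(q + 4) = q^2 - q - 20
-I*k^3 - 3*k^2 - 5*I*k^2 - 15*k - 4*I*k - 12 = (k + 4)*(k - 3*I)*(-I*k - I)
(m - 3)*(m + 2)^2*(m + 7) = m^4 + 8*m^3 - m^2 - 68*m - 84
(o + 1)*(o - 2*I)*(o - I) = o^3 + o^2 - 3*I*o^2 - 2*o - 3*I*o - 2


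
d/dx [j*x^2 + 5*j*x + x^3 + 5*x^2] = 2*j*x + 5*j + 3*x^2 + 10*x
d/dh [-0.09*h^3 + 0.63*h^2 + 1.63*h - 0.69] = -0.27*h^2 + 1.26*h + 1.63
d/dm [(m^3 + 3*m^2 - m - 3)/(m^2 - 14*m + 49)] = (m^3 - 21*m^2 - 41*m + 13)/(m^3 - 21*m^2 + 147*m - 343)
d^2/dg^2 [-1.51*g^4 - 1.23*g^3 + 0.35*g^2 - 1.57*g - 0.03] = -18.12*g^2 - 7.38*g + 0.7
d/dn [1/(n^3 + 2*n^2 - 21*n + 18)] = (-3*n^2 - 4*n + 21)/(n^3 + 2*n^2 - 21*n + 18)^2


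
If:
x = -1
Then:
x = -1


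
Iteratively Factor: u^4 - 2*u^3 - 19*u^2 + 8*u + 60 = (u - 5)*(u^3 + 3*u^2 - 4*u - 12) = (u - 5)*(u + 2)*(u^2 + u - 6) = (u - 5)*(u + 2)*(u + 3)*(u - 2)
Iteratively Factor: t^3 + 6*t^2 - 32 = (t + 4)*(t^2 + 2*t - 8) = (t - 2)*(t + 4)*(t + 4)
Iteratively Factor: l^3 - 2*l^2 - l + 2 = (l - 2)*(l^2 - 1) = (l - 2)*(l - 1)*(l + 1)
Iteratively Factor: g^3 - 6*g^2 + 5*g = (g - 1)*(g^2 - 5*g) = g*(g - 1)*(g - 5)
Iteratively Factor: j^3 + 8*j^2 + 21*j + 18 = (j + 2)*(j^2 + 6*j + 9) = (j + 2)*(j + 3)*(j + 3)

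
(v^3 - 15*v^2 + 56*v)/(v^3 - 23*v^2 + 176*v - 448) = v/(v - 8)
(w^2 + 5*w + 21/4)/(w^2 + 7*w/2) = (w + 3/2)/w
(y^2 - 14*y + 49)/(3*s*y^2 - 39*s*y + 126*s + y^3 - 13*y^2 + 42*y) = (y - 7)/(3*s*y - 18*s + y^2 - 6*y)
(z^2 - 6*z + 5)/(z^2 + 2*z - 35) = (z - 1)/(z + 7)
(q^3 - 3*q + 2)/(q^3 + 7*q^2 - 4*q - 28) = (q^2 - 2*q + 1)/(q^2 + 5*q - 14)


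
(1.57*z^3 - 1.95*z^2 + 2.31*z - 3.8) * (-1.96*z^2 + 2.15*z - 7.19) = -3.0772*z^5 + 7.1975*z^4 - 20.0084*z^3 + 26.435*z^2 - 24.7789*z + 27.322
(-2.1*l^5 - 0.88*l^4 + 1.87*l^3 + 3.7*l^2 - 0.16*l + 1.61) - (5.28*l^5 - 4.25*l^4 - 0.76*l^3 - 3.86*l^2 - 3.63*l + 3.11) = -7.38*l^5 + 3.37*l^4 + 2.63*l^3 + 7.56*l^2 + 3.47*l - 1.5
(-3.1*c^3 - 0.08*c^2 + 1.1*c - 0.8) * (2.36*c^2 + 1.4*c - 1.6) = -7.316*c^5 - 4.5288*c^4 + 7.444*c^3 - 0.22*c^2 - 2.88*c + 1.28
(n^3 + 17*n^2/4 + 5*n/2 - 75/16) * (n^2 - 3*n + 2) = n^5 + 5*n^4/4 - 33*n^3/4 - 59*n^2/16 + 305*n/16 - 75/8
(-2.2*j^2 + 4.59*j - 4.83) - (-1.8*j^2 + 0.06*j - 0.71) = -0.4*j^2 + 4.53*j - 4.12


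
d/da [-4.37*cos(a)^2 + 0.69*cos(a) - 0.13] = (8.74*cos(a) - 0.69)*sin(a)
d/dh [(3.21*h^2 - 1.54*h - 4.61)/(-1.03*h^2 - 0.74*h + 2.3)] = (-3.9616*h^2 + 5.2694*h - 6.9534)/(1.0609*h^4 + 1.5244*h^3 - 4.1904*h^2 - 3.404*h + 5.29)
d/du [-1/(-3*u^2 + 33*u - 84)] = (11 - 2*u)/(3*(u^2 - 11*u + 28)^2)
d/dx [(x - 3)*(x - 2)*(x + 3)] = 3*x^2 - 4*x - 9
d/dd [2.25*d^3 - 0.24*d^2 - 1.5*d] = 6.75*d^2 - 0.48*d - 1.5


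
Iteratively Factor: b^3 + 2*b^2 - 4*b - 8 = (b + 2)*(b^2 - 4) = (b + 2)^2*(b - 2)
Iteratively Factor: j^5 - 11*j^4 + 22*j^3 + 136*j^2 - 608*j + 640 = (j - 5)*(j^4 - 6*j^3 - 8*j^2 + 96*j - 128) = (j - 5)*(j - 4)*(j^3 - 2*j^2 - 16*j + 32) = (j - 5)*(j - 4)^2*(j^2 + 2*j - 8) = (j - 5)*(j - 4)^2*(j - 2)*(j + 4)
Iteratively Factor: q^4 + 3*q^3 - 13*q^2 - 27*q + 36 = (q + 3)*(q^3 - 13*q + 12) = (q - 1)*(q + 3)*(q^2 + q - 12) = (q - 1)*(q + 3)*(q + 4)*(q - 3)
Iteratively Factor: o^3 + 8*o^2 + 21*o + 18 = (o + 3)*(o^2 + 5*o + 6) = (o + 3)^2*(o + 2)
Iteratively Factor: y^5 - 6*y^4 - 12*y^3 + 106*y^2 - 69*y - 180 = (y + 1)*(y^4 - 7*y^3 - 5*y^2 + 111*y - 180) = (y + 1)*(y + 4)*(y^3 - 11*y^2 + 39*y - 45) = (y - 3)*(y + 1)*(y + 4)*(y^2 - 8*y + 15) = (y - 3)^2*(y + 1)*(y + 4)*(y - 5)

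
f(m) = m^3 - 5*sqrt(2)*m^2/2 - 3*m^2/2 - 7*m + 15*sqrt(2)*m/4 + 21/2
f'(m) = 3*m^2 - 5*sqrt(2)*m - 3*m - 7 + 15*sqrt(2)/4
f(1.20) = 2.94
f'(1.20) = -9.46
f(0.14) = 10.17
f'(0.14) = -3.05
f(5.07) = 2.78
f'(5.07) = 24.36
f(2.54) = -9.91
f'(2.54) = -7.92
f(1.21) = 2.85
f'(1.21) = -9.49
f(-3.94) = -122.15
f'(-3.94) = 84.55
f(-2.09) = -17.08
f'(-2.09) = 32.46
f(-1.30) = 2.00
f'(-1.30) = 16.47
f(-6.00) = -376.60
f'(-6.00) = 166.73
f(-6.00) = -376.60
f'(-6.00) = 166.73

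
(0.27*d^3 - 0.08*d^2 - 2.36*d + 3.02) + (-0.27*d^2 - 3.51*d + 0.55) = 0.27*d^3 - 0.35*d^2 - 5.87*d + 3.57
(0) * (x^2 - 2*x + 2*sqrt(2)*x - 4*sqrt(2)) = 0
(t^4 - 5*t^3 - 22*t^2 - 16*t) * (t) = t^5 - 5*t^4 - 22*t^3 - 16*t^2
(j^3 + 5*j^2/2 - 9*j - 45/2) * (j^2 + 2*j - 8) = j^5 + 9*j^4/2 - 12*j^3 - 121*j^2/2 + 27*j + 180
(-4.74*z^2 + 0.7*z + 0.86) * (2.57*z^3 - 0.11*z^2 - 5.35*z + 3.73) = -12.1818*z^5 + 2.3204*z^4 + 27.4922*z^3 - 21.5198*z^2 - 1.99*z + 3.2078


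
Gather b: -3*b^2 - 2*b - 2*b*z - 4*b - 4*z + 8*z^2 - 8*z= -3*b^2 + b*(-2*z - 6) + 8*z^2 - 12*z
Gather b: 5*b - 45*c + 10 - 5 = 5*b - 45*c + 5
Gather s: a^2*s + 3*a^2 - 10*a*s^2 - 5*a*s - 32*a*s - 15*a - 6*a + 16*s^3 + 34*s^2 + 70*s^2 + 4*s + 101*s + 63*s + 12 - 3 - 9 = 3*a^2 - 21*a + 16*s^3 + s^2*(104 - 10*a) + s*(a^2 - 37*a + 168)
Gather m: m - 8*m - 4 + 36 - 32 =-7*m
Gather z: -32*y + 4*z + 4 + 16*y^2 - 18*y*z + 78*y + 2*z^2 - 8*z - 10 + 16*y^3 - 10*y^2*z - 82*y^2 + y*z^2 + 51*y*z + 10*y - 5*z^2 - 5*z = 16*y^3 - 66*y^2 + 56*y + z^2*(y - 3) + z*(-10*y^2 + 33*y - 9) - 6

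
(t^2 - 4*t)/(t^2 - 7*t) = (t - 4)/(t - 7)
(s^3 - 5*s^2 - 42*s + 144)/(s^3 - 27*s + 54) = (s - 8)/(s - 3)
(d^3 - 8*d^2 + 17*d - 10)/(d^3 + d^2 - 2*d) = (d^2 - 7*d + 10)/(d*(d + 2))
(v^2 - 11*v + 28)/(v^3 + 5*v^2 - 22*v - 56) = (v - 7)/(v^2 + 9*v + 14)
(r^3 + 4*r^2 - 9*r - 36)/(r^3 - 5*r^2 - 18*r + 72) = (r + 3)/(r - 6)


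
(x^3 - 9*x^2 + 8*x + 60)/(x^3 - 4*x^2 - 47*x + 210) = (x + 2)/(x + 7)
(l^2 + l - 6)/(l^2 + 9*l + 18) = (l - 2)/(l + 6)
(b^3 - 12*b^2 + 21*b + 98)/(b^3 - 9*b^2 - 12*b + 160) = (b^3 - 12*b^2 + 21*b + 98)/(b^3 - 9*b^2 - 12*b + 160)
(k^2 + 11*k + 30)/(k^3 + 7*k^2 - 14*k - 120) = 1/(k - 4)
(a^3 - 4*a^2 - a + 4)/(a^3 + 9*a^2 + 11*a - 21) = (a^2 - 3*a - 4)/(a^2 + 10*a + 21)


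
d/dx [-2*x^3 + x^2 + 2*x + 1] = -6*x^2 + 2*x + 2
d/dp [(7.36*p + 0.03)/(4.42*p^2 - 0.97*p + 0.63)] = (-32.5312*p^2 - 0.2652*p + 4.6659)/(19.5364*p^4 - 8.5748*p^3 + 6.5101*p^2 - 1.2222*p + 0.3969)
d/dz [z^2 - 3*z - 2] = 2*z - 3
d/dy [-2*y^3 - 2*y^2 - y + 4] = -6*y^2 - 4*y - 1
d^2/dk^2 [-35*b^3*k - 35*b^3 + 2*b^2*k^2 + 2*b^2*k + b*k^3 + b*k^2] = 2*b*(2*b + 3*k + 1)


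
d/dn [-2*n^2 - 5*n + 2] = -4*n - 5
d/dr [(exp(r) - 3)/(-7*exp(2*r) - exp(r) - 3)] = ((exp(r) - 3)*(14*exp(r) + 1) - 7*exp(2*r) - exp(r) - 3)*exp(r)/(7*exp(2*r) + exp(r) + 3)^2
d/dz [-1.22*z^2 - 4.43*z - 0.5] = -2.44*z - 4.43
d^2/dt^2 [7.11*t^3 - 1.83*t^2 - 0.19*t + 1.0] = 42.66*t - 3.66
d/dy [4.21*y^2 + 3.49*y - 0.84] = 8.42*y + 3.49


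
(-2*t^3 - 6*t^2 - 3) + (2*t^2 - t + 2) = -2*t^3 - 4*t^2 - t - 1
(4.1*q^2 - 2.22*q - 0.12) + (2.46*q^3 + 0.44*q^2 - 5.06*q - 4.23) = 2.46*q^3 + 4.54*q^2 - 7.28*q - 4.35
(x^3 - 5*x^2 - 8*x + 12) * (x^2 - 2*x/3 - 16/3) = x^5 - 17*x^4/3 - 10*x^3 + 44*x^2 + 104*x/3 - 64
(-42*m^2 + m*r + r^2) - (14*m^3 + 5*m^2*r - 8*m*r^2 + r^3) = -14*m^3 - 5*m^2*r - 42*m^2 + 8*m*r^2 + m*r - r^3 + r^2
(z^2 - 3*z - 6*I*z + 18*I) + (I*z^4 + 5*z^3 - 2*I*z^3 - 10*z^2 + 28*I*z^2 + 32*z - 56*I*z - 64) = I*z^4 + 5*z^3 - 2*I*z^3 - 9*z^2 + 28*I*z^2 + 29*z - 62*I*z - 64 + 18*I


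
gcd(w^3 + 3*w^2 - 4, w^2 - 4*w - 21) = 1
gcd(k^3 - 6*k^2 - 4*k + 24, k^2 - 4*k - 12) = k^2 - 4*k - 12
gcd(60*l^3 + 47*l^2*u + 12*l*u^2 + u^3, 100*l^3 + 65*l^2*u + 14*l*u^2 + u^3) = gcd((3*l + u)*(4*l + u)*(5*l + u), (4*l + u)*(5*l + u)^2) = 20*l^2 + 9*l*u + u^2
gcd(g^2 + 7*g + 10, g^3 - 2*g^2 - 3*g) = 1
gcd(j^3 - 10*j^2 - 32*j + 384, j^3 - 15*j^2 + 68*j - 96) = j - 8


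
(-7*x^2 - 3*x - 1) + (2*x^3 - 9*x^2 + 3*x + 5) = 2*x^3 - 16*x^2 + 4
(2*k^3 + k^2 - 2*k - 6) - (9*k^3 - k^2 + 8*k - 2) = -7*k^3 + 2*k^2 - 10*k - 4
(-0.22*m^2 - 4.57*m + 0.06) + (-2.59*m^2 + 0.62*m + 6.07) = -2.81*m^2 - 3.95*m + 6.13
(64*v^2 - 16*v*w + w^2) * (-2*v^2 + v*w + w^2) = -128*v^4 + 96*v^3*w + 46*v^2*w^2 - 15*v*w^3 + w^4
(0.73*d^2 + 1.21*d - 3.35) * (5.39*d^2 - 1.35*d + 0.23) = 3.9347*d^4 + 5.5364*d^3 - 19.5221*d^2 + 4.8008*d - 0.7705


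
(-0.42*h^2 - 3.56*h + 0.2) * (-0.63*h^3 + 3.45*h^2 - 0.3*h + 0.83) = 0.2646*h^5 + 0.7938*h^4 - 12.282*h^3 + 1.4094*h^2 - 3.0148*h + 0.166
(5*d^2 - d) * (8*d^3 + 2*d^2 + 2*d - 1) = 40*d^5 + 2*d^4 + 8*d^3 - 7*d^2 + d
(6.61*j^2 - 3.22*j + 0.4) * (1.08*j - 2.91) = 7.1388*j^3 - 22.7127*j^2 + 9.8022*j - 1.164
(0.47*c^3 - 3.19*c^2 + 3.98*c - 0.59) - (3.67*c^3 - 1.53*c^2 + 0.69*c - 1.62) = -3.2*c^3 - 1.66*c^2 + 3.29*c + 1.03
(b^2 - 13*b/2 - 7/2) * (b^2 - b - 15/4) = b^4 - 15*b^3/2 - 3*b^2/4 + 223*b/8 + 105/8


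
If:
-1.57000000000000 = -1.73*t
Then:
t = 0.91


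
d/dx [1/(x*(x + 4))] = 2*(-x - 2)/(x^2*(x^2 + 8*x + 16))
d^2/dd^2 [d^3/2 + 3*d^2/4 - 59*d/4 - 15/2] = 3*d + 3/2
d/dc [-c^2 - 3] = -2*c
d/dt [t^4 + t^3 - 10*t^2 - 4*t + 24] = 4*t^3 + 3*t^2 - 20*t - 4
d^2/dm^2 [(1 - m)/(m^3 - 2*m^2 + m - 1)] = 2*(-(m - 1)*(3*m^2 - 4*m + 1)^2 + (3*m^2 - 4*m + (m - 1)*(3*m - 2) + 1)*(m^3 - 2*m^2 + m - 1))/(m^3 - 2*m^2 + m - 1)^3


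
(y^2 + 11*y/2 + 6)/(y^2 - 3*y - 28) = (y + 3/2)/(y - 7)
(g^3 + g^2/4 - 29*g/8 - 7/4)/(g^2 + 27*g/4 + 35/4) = (g^2 - 3*g/2 - 1)/(g + 5)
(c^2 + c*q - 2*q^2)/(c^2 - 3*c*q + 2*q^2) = (-c - 2*q)/(-c + 2*q)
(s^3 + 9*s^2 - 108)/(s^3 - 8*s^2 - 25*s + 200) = (s^3 + 9*s^2 - 108)/(s^3 - 8*s^2 - 25*s + 200)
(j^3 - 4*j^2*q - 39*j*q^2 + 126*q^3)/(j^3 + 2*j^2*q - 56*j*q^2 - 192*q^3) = (-j^2 + 10*j*q - 21*q^2)/(-j^2 + 4*j*q + 32*q^2)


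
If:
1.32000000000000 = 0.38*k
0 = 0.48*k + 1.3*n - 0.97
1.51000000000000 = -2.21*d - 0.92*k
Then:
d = -2.13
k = 3.47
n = -0.54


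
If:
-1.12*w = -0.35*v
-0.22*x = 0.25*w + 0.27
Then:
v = -2.816*x - 3.456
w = -0.88*x - 1.08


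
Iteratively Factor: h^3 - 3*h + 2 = (h - 1)*(h^2 + h - 2) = (h - 1)*(h + 2)*(h - 1)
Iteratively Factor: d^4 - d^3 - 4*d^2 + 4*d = (d - 2)*(d^3 + d^2 - 2*d) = (d - 2)*(d - 1)*(d^2 + 2*d) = (d - 2)*(d - 1)*(d + 2)*(d)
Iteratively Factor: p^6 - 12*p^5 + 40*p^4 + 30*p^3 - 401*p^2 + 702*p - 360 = (p - 1)*(p^5 - 11*p^4 + 29*p^3 + 59*p^2 - 342*p + 360) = (p - 5)*(p - 1)*(p^4 - 6*p^3 - p^2 + 54*p - 72) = (p - 5)*(p - 3)*(p - 1)*(p^3 - 3*p^2 - 10*p + 24) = (p - 5)*(p - 3)*(p - 2)*(p - 1)*(p^2 - p - 12) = (p - 5)*(p - 4)*(p - 3)*(p - 2)*(p - 1)*(p + 3)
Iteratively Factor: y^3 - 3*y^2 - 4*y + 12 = (y - 3)*(y^2 - 4) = (y - 3)*(y - 2)*(y + 2)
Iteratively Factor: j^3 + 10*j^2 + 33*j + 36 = (j + 3)*(j^2 + 7*j + 12) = (j + 3)*(j + 4)*(j + 3)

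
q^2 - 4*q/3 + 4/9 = (q - 2/3)^2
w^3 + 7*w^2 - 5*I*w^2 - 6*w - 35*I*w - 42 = (w + 7)*(w - 3*I)*(w - 2*I)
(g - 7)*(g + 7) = g^2 - 49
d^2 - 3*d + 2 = (d - 2)*(d - 1)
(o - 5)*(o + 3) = o^2 - 2*o - 15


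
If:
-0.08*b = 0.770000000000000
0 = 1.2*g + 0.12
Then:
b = -9.62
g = -0.10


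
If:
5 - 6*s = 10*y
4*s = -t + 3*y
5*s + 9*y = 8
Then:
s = -35/4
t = 209/4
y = 23/4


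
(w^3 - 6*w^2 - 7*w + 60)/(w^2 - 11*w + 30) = (w^2 - w - 12)/(w - 6)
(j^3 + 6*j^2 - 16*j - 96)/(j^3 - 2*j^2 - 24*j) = (j^2 + 2*j - 24)/(j*(j - 6))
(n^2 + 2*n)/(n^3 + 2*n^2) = 1/n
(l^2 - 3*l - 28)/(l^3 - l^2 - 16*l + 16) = (l - 7)/(l^2 - 5*l + 4)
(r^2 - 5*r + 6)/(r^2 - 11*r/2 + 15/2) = 2*(r - 2)/(2*r - 5)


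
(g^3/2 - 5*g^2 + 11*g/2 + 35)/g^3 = (g^3 - 10*g^2 + 11*g + 70)/(2*g^3)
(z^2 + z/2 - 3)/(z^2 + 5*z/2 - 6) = (z + 2)/(z + 4)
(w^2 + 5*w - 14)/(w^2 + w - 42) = (w - 2)/(w - 6)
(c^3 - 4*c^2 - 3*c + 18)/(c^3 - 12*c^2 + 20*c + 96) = (c^2 - 6*c + 9)/(c^2 - 14*c + 48)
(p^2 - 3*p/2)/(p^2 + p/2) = (2*p - 3)/(2*p + 1)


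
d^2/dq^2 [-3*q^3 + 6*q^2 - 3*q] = 12 - 18*q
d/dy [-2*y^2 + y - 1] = 1 - 4*y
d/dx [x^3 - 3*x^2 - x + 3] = 3*x^2 - 6*x - 1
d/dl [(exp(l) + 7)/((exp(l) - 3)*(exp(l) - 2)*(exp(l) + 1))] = (-2*exp(3*l) - 17*exp(2*l) + 56*exp(l) - 1)*exp(l)/(exp(6*l) - 8*exp(5*l) + 18*exp(4*l) + 4*exp(3*l) - 47*exp(2*l) + 12*exp(l) + 36)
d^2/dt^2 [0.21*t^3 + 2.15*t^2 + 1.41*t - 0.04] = 1.26*t + 4.3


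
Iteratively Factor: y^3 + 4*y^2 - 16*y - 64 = (y - 4)*(y^2 + 8*y + 16) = (y - 4)*(y + 4)*(y + 4)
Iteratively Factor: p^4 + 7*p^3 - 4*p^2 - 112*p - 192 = (p + 3)*(p^3 + 4*p^2 - 16*p - 64) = (p + 3)*(p + 4)*(p^2 - 16) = (p - 4)*(p + 3)*(p + 4)*(p + 4)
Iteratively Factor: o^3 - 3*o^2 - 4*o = (o - 4)*(o^2 + o) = o*(o - 4)*(o + 1)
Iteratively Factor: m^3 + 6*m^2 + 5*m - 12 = (m + 3)*(m^2 + 3*m - 4) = (m - 1)*(m + 3)*(m + 4)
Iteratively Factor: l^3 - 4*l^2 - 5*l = (l)*(l^2 - 4*l - 5) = l*(l - 5)*(l + 1)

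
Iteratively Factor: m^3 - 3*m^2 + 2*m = (m)*(m^2 - 3*m + 2) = m*(m - 1)*(m - 2)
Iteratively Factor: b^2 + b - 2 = (b - 1)*(b + 2)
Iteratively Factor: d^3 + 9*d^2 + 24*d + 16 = (d + 4)*(d^2 + 5*d + 4) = (d + 1)*(d + 4)*(d + 4)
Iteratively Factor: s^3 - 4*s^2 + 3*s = (s)*(s^2 - 4*s + 3) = s*(s - 1)*(s - 3)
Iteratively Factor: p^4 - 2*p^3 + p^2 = (p)*(p^3 - 2*p^2 + p) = p*(p - 1)*(p^2 - p) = p*(p - 1)^2*(p)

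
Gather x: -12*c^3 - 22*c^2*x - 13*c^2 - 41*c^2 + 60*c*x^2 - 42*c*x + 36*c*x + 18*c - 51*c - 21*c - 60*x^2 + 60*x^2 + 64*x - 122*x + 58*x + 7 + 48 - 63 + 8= -12*c^3 - 54*c^2 + 60*c*x^2 - 54*c + x*(-22*c^2 - 6*c)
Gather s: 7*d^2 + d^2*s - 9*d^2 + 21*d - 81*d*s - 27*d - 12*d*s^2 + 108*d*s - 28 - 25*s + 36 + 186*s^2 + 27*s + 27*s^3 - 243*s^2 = -2*d^2 - 6*d + 27*s^3 + s^2*(-12*d - 57) + s*(d^2 + 27*d + 2) + 8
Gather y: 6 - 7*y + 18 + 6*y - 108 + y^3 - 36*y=y^3 - 37*y - 84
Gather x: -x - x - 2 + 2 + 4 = 4 - 2*x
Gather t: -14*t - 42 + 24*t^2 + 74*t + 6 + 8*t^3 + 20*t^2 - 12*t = 8*t^3 + 44*t^2 + 48*t - 36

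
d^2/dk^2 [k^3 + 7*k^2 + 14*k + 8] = 6*k + 14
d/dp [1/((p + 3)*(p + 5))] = 2*(-p - 4)/(p^4 + 16*p^3 + 94*p^2 + 240*p + 225)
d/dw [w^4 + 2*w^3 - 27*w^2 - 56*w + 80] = 4*w^3 + 6*w^2 - 54*w - 56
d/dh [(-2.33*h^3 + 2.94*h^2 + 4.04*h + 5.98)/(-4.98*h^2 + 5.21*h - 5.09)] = (11.6034*h^4 - 24.2786*h^3 + 71.0157*h^2 + 29.6316*h - 51.7194)/(24.8004*h^4 - 51.8916*h^3 + 77.8405*h^2 - 53.0378*h + 25.9081)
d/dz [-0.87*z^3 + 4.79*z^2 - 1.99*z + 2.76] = -2.61*z^2 + 9.58*z - 1.99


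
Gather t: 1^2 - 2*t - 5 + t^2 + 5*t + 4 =t^2 + 3*t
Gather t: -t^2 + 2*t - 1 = -t^2 + 2*t - 1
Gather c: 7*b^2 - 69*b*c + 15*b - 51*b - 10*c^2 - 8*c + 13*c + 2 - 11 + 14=7*b^2 - 36*b - 10*c^2 + c*(5 - 69*b) + 5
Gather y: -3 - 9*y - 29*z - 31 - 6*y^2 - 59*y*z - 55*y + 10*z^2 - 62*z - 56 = -6*y^2 + y*(-59*z - 64) + 10*z^2 - 91*z - 90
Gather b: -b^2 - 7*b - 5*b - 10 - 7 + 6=-b^2 - 12*b - 11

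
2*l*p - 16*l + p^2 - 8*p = (2*l + p)*(p - 8)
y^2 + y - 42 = (y - 6)*(y + 7)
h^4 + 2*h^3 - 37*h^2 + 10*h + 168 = (h - 4)*(h - 3)*(h + 2)*(h + 7)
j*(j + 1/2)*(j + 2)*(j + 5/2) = j^4 + 5*j^3 + 29*j^2/4 + 5*j/2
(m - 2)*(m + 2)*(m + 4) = m^3 + 4*m^2 - 4*m - 16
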